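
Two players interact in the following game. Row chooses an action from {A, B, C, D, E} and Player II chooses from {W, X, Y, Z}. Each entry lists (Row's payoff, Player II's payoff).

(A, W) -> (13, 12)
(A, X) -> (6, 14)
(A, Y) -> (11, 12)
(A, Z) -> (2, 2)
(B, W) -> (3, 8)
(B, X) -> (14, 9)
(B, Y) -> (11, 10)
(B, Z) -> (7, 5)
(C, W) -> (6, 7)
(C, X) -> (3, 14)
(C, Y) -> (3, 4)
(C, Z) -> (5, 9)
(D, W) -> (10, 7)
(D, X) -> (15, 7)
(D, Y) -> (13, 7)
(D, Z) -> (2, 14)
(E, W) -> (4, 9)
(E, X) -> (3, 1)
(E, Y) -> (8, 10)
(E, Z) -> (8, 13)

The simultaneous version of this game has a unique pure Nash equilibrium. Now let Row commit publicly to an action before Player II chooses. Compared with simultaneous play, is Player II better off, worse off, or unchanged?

worse off

Player II best-responds to each possible Row move:
- A → Player II plays X (best of 12, 14, 12, 2); Row gets 6.
- B → Player II plays Y (best of 8, 9, 10, 5); Row gets 11.
- C → Player II plays X (best of 7, 14, 4, 9); Row gets 3.
- D → Player II plays Z (best of 7, 7, 7, 14); Row gets 2.
- E → Player II plays Z (best of 9, 1, 10, 13); Row gets 8.
Row's induced payoffs are 6, 11, 3, 2, 8, so Row commits to B. Subgame-perfect outcome: (B, Y) with payoffs (11, 10).
Under simultaneous play:
Row's best replies: W→A; X→D; Y→D; Z→E.
Player II's best replies: A→X; B→Y; C→X; D→Z; E→Z.
The unique mutual best reply is (E, Z), giving (8, 13).
Player II earns 10 sequentially versus 13 at the Nash outcome: worse off.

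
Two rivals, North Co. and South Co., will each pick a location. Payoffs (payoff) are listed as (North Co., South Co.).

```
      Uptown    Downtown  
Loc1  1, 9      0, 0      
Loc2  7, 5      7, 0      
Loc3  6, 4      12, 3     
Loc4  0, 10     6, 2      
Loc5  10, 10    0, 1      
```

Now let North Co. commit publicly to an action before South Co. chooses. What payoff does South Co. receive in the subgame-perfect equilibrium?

10

Work backward from South Co.'s decision.
- Loc1 → South Co. plays Uptown (best of 9, 0); North Co. gets 1.
- Loc2 → South Co. plays Uptown (best of 5, 0); North Co. gets 7.
- Loc3 → South Co. plays Uptown (best of 4, 3); North Co. gets 6.
- Loc4 → South Co. plays Uptown (best of 10, 2); North Co. gets 0.
- Loc5 → South Co. plays Uptown (best of 10, 1); North Co. gets 10.
Maximizing over 1, 7, 6, 0, 10, North Co. chooses Loc5. Subgame-perfect outcome: (Loc5, Uptown) with payoffs (10, 10).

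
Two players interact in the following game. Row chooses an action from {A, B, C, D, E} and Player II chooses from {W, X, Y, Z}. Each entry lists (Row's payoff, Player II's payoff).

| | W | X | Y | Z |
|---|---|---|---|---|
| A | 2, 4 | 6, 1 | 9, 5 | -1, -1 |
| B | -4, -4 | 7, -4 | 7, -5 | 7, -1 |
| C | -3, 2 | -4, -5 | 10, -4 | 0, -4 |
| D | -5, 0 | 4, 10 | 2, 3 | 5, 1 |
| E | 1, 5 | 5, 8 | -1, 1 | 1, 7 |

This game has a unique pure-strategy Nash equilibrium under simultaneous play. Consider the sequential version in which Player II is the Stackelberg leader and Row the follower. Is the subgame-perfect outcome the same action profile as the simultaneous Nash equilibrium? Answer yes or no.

Work backward from Row's decision.
- W: BR = A, leader payoff 4.
- X: BR = B, leader payoff -4.
- Y: BR = C, leader payoff -4.
- Z: BR = B, leader payoff -1.
Maximizing over 4, -4, -4, -1, Player II chooses W. Subgame-perfect outcome: (A, W) with payoffs (2, 4).
Under simultaneous play:
Row's best replies: W→A; X→B; Y→C; Z→B.
Player II's best replies: A→Y; B→Z; C→W; D→X; E→X.
The unique mutual best reply is (B, Z), giving (7, -1).
Sequential outcome (A, W) differs from the Nash profile (B, Z).

no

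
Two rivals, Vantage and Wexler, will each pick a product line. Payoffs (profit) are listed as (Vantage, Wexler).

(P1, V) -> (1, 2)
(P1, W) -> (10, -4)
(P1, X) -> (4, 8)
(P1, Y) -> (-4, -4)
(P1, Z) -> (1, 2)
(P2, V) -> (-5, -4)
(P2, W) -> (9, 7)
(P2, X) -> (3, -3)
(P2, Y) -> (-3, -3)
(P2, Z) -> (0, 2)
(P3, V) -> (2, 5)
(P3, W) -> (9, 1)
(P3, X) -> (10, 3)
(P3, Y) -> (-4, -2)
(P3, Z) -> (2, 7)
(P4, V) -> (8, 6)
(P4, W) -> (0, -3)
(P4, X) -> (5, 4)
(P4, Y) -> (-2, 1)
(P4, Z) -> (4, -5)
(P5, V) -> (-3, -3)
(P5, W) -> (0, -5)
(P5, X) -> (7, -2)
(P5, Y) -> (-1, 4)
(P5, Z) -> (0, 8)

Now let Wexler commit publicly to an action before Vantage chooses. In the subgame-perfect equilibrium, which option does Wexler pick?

Solve by backward induction (Wexler leads).
- V → Vantage plays P4 (best of 1, -5, 2, 8, -3); Wexler gets 6.
- W → Vantage plays P1 (best of 10, 9, 9, 0, 0); Wexler gets -4.
- X → Vantage plays P3 (best of 4, 3, 10, 5, 7); Wexler gets 3.
- Y → Vantage plays P5 (best of -4, -3, -4, -2, -1); Wexler gets 4.
- Z → Vantage plays P4 (best of 1, 0, 2, 4, 0); Wexler gets -5.
Wexler's induced payoffs are 6, -4, 3, 4, -5, so Wexler commits to V. Subgame-perfect outcome: (P4, V) with payoffs (8, 6).

V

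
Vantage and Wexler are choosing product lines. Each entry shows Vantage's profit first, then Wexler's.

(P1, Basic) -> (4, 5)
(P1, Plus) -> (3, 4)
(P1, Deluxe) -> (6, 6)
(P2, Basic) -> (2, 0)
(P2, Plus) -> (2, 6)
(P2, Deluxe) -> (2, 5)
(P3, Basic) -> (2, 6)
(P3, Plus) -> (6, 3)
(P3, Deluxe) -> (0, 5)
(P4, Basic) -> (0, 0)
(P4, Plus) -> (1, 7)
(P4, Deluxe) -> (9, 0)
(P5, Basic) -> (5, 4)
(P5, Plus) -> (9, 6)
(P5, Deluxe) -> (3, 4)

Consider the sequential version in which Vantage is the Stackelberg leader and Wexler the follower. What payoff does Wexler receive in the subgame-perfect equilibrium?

6

Solve by backward induction (Vantage leads).
- P1 → Wexler plays Deluxe (best of 5, 4, 6); Vantage gets 6.
- P2 → Wexler plays Plus (best of 0, 6, 5); Vantage gets 2.
- P3 → Wexler plays Basic (best of 6, 3, 5); Vantage gets 2.
- P4 → Wexler plays Plus (best of 0, 7, 0); Vantage gets 1.
- P5 → Wexler plays Plus (best of 4, 6, 4); Vantage gets 9.
Among 6, 2, 2, 1, 9, the best is 9 at P5. Subgame-perfect outcome: (P5, Plus) with payoffs (9, 6).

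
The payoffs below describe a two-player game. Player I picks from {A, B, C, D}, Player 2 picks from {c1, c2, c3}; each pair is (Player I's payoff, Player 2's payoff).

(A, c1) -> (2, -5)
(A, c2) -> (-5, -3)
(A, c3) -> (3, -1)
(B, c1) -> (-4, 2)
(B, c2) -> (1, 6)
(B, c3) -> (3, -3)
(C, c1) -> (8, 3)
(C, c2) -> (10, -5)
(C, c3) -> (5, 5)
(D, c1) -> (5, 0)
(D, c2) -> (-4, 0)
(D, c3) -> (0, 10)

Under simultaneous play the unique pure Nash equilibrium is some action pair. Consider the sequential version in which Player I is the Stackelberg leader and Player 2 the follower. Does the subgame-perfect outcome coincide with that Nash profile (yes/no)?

Work backward from Player 2's decision.
- A: BR = c3, leader payoff 3.
- B: BR = c2, leader payoff 1.
- C: BR = c3, leader payoff 5.
- D: BR = c3, leader payoff 0.
Player I's induced payoffs are 3, 1, 5, 0, so Player I commits to C. Subgame-perfect outcome: (C, c3) with payoffs (5, 5).
Now find the simultaneous Nash equilibrium.
Player I's best replies: c1→C; c2→C; c3→C.
Player 2's best replies: A→c3; B→c2; C→c3; D→c3.
The unique mutual best reply is (C, c3), giving (5, 5).
Sequential outcome (C, c3) coincides with the Nash profile (C, c3).

yes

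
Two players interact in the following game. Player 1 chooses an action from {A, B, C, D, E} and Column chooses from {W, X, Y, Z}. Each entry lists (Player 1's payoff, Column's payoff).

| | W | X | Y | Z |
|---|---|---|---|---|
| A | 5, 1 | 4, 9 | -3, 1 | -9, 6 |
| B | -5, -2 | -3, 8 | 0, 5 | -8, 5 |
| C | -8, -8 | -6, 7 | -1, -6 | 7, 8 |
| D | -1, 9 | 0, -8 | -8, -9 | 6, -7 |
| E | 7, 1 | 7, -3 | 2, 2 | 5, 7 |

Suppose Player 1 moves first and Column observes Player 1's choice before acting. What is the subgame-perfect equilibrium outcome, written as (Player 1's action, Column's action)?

(C, Z)

Solve by backward induction (Player 1 leads).
- A: Column compares 1, 9, 1, 6 and picks X; Player 1 would get 4.
- B: Column compares -2, 8, 5, 5 and picks X; Player 1 would get -3.
- C: Column compares -8, 7, -6, 8 and picks Z; Player 1 would get 7.
- D: Column compares 9, -8, -9, -7 and picks W; Player 1 would get -1.
- E: Column compares 1, -3, 2, 7 and picks Z; Player 1 would get 5.
Maximizing over 4, -3, 7, -1, 5, Player 1 chooses C. Subgame-perfect outcome: (C, Z) with payoffs (7, 8).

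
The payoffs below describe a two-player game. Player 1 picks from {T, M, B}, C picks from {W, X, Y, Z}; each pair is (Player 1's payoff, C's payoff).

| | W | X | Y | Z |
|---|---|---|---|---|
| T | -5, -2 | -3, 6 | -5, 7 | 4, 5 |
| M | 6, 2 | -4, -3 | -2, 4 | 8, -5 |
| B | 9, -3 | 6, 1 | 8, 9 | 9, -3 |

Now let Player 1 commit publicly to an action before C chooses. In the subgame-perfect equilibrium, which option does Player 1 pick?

C best-responds to each possible Player 1 move:
- T: BR = Y, leader payoff -5.
- M: BR = Y, leader payoff -2.
- B: BR = Y, leader payoff 8.
Among -5, -2, 8, the best is 8 at B. Subgame-perfect outcome: (B, Y) with payoffs (8, 9).

B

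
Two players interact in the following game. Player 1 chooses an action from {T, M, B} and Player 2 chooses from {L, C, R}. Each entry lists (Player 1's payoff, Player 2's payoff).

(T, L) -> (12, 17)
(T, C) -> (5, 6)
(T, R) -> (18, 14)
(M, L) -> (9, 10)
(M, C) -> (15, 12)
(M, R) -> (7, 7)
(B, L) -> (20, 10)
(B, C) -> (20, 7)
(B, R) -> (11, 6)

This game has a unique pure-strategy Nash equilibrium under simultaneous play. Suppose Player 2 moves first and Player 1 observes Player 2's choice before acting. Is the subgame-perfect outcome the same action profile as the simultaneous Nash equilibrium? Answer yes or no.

Solve by backward induction (Player 2 leads).
- L → Player 1 plays B (best of 12, 9, 20); Player 2 gets 10.
- C → Player 1 plays B (best of 5, 15, 20); Player 2 gets 7.
- R → Player 1 plays T (best of 18, 7, 11); Player 2 gets 14.
Among 10, 7, 14, the best is 14 at R. Subgame-perfect outcome: (T, R) with payoffs (18, 14).
Under simultaneous play:
Player 1's best replies: L→B; C→B; R→T.
Player 2's best replies: T→L; M→C; B→L.
The unique mutual best reply is (B, L), giving (20, 10).
Sequential outcome (T, R) differs from the Nash profile (B, L).

no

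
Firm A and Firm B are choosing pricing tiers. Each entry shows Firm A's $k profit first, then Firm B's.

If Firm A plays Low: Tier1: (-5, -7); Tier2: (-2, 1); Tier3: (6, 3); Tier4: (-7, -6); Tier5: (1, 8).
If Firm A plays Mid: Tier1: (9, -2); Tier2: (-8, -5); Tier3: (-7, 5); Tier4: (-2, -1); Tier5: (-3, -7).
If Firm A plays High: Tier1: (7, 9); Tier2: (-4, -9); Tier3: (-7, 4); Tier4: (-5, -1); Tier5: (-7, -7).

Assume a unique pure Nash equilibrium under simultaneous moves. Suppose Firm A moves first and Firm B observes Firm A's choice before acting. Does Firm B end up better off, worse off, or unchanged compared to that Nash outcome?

Firm B best-responds to each possible Firm A move:
- Low → Firm B plays Tier5 (best of -7, 1, 3, -6, 8); Firm A gets 1.
- Mid → Firm B plays Tier3 (best of -2, -5, 5, -1, -7); Firm A gets -7.
- High → Firm B plays Tier1 (best of 9, -9, 4, -1, -7); Firm A gets 7.
Maximizing over 1, -7, 7, Firm A chooses High. Subgame-perfect outcome: (High, Tier1) with payoffs (7, 9).
Under simultaneous play:
Firm A's best replies: Tier1→Mid; Tier2→Low; Tier3→Low; Tier4→Mid; Tier5→Low.
Firm B's best replies: Low→Tier5; Mid→Tier3; High→Tier1.
The unique mutual best reply is (Low, Tier5), giving (1, 8).
Firm B earns 9 sequentially versus 8 at the Nash outcome: better off.

better off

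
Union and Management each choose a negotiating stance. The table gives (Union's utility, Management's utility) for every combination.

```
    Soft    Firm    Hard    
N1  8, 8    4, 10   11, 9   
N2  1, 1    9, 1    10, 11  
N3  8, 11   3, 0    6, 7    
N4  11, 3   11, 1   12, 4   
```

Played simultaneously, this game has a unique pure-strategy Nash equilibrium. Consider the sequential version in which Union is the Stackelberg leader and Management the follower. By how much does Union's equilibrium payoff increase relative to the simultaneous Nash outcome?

0

Solve by backward induction (Union leads).
- N1 → Management plays Firm (best of 8, 10, 9); Union gets 4.
- N2 → Management plays Hard (best of 1, 1, 11); Union gets 10.
- N3 → Management plays Soft (best of 11, 0, 7); Union gets 8.
- N4 → Management plays Hard (best of 3, 1, 4); Union gets 12.
Union's induced payoffs are 4, 10, 8, 12, so Union commits to N4. Subgame-perfect outcome: (N4, Hard) with payoffs (12, 4).
Now find the simultaneous Nash equilibrium.
Union's best replies: Soft→N4; Firm→N4; Hard→N4.
Management's best replies: N1→Firm; N2→Hard; N3→Soft; N4→Hard.
Only (N4, Hard) has each player best-responding; Nash payoffs (12, 4).
Union's commitment gain: 12 − 12 = 0.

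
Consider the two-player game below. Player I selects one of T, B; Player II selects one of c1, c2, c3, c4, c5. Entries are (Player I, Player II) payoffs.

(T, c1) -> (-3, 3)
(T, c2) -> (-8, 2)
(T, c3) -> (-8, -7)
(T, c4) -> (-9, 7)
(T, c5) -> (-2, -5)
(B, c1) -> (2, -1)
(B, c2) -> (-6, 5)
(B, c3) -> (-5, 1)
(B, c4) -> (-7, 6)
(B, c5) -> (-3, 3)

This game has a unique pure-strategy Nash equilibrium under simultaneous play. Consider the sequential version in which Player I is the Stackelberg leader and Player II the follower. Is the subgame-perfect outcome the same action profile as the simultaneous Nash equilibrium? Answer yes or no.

Solve by backward induction (Player I leads).
- T → Player II plays c4 (best of 3, 2, -7, 7, -5); Player I gets -9.
- B → Player II plays c4 (best of -1, 5, 1, 6, 3); Player I gets -7.
Maximizing over -9, -7, Player I chooses B. Subgame-perfect outcome: (B, c4) with payoffs (-7, 6).
Now find the simultaneous Nash equilibrium.
Player I's best replies: c1→B; c2→B; c3→B; c4→B; c5→T.
Player II's best replies: T→c4; B→c4.
Only (B, c4) has each player best-responding; Nash payoffs (-7, 6).
Sequential outcome (B, c4) coincides with the Nash profile (B, c4).

yes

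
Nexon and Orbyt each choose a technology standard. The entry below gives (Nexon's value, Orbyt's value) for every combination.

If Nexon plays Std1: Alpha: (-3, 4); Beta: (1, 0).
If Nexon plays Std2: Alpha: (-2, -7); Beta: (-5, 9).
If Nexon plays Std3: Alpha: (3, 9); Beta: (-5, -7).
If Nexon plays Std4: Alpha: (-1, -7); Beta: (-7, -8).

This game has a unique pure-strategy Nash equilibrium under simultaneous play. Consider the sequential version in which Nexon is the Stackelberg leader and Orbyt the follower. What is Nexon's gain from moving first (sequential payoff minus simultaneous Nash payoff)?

0

Work backward from Orbyt's decision.
- Std1: Orbyt compares 4, 0 and picks Alpha; Nexon would get -3.
- Std2: Orbyt compares -7, 9 and picks Beta; Nexon would get -5.
- Std3: Orbyt compares 9, -7 and picks Alpha; Nexon would get 3.
- Std4: Orbyt compares -7, -8 and picks Alpha; Nexon would get -1.
Among -3, -5, 3, -1, the best is 3 at Std3. Subgame-perfect outcome: (Std3, Alpha) with payoffs (3, 9).
For the simultaneous game, intersect best replies.
Nexon's best replies: Alpha→Std3; Beta→Std1.
Orbyt's best replies: Std1→Alpha; Std2→Beta; Std3→Alpha; Std4→Alpha.
Only (Std3, Alpha) has each player best-responding; Nash payoffs (3, 9).
Nexon's commitment gain: 3 − 3 = 0.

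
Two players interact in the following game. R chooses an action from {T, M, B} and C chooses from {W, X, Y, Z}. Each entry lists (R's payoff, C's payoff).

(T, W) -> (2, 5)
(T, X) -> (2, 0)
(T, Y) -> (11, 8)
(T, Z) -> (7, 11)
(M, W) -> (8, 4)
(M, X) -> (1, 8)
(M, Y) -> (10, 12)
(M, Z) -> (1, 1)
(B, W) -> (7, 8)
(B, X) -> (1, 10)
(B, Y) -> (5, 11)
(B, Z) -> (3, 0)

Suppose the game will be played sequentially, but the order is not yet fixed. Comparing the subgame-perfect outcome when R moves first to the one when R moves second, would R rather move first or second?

first

If R leads: C's best replies are T→Z, M→Y, B→Y; R's induced payoffs 7, 10, 5; outcome (M, Y), payoffs (10, 12).
If C leads: R's best replies are W→M, X→T, Y→T, Z→T; C's induced payoffs 4, 0, 8, 11; outcome (T, Z), payoffs (7, 11).
R gets 10 moving first and 7 moving second, so R prefers to move first.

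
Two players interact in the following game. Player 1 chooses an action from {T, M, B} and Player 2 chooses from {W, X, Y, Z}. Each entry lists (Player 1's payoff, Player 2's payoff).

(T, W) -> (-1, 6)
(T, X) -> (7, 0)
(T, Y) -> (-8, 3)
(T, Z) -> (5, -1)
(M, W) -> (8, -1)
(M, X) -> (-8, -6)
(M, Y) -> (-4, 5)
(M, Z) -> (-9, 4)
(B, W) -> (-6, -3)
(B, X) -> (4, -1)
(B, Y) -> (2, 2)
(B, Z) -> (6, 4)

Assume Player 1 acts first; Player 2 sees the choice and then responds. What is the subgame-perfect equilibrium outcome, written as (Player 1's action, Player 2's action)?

(B, Z)

Player 2 best-responds to each possible Player 1 move:
- T → Player 2 plays W (best of 6, 0, 3, -1); Player 1 gets -1.
- M → Player 2 plays Y (best of -1, -6, 5, 4); Player 1 gets -4.
- B → Player 2 plays Z (best of -3, -1, 2, 4); Player 1 gets 6.
Player 1's induced payoffs are -1, -4, 6, so Player 1 commits to B. Subgame-perfect outcome: (B, Z) with payoffs (6, 4).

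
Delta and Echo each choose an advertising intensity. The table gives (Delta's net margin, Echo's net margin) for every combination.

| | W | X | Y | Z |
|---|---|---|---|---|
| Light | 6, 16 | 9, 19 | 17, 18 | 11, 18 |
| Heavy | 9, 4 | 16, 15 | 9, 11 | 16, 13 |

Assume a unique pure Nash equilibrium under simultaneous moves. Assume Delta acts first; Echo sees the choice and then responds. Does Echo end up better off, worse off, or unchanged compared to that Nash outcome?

unchanged

Backward induction with Delta moving first.
- Light: BR = X, leader payoff 9.
- Heavy: BR = X, leader payoff 16.
Among 9, 16, the best is 16 at Heavy. Subgame-perfect outcome: (Heavy, X) with payoffs (16, 15).
Now find the simultaneous Nash equilibrium.
Delta's best replies: W→Heavy; X→Heavy; Y→Light; Z→Heavy.
Echo's best replies: Light→X; Heavy→X.
The unique mutual best reply is (Heavy, X), giving (16, 15).
Echo earns 15 sequentially versus 15 at the Nash outcome: unchanged.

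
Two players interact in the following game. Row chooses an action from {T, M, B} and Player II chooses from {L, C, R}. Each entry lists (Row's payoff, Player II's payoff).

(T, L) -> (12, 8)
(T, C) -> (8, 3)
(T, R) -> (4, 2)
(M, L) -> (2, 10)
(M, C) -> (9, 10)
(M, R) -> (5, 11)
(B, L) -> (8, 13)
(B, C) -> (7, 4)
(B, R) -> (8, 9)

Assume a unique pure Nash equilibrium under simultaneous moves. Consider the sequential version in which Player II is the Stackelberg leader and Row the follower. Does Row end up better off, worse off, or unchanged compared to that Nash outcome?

Solve by backward induction (Player II leads).
- L: Row compares 12, 2, 8 and picks T; Player II would get 8.
- C: Row compares 8, 9, 7 and picks M; Player II would get 10.
- R: Row compares 4, 5, 8 and picks B; Player II would get 9.
Maximizing over 8, 10, 9, Player II chooses C. Subgame-perfect outcome: (M, C) with payoffs (9, 10).
Now find the simultaneous Nash equilibrium.
Row's best replies: L→T; C→M; R→B.
Player II's best replies: T→L; M→R; B→L.
The unique mutual best reply is (T, L), giving (12, 8).
Row earns 9 sequentially versus 12 at the Nash outcome: worse off.

worse off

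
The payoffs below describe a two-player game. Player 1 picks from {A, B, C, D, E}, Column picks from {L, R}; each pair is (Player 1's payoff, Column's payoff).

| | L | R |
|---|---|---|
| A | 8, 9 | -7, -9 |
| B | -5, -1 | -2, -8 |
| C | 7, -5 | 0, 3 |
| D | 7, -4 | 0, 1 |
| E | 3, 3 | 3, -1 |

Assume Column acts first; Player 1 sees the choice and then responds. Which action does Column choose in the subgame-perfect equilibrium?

L

Player 1 best-responds to each possible Column move:
- L: Player 1 compares 8, -5, 7, 7, 3 and picks A; Column would get 9.
- R: Player 1 compares -7, -2, 0, 0, 3 and picks E; Column would get -1.
Maximizing over 9, -1, Column chooses L. Subgame-perfect outcome: (A, L) with payoffs (8, 9).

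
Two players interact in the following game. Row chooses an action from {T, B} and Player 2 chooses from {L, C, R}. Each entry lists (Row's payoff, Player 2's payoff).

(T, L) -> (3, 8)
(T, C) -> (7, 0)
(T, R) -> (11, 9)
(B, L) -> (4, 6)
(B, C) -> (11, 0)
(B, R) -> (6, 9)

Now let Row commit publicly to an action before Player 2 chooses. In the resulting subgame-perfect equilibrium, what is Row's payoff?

11

Solve by backward induction (Row leads).
- T: Player 2 compares 8, 0, 9 and picks R; Row would get 11.
- B: Player 2 compares 6, 0, 9 and picks R; Row would get 6.
Row's induced payoffs are 11, 6, so Row commits to T. Subgame-perfect outcome: (T, R) with payoffs (11, 9).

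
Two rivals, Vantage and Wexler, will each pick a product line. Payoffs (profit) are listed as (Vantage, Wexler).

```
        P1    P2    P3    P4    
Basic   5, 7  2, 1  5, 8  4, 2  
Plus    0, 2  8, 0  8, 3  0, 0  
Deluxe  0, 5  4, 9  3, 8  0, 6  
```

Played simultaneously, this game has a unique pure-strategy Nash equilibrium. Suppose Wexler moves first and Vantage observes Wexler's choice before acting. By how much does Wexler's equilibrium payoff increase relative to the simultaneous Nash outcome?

Solve by backward induction (Wexler leads).
- P1: BR = Basic, leader payoff 7.
- P2: BR = Plus, leader payoff 0.
- P3: BR = Plus, leader payoff 3.
- P4: BR = Basic, leader payoff 2.
Wexler's induced payoffs are 7, 0, 3, 2, so Wexler commits to P1. Subgame-perfect outcome: (Basic, P1) with payoffs (5, 7).
Now find the simultaneous Nash equilibrium.
Vantage's best replies: P1→Basic; P2→Plus; P3→Plus; P4→Basic.
Wexler's best replies: Basic→P3; Plus→P3; Deluxe→P2.
The unique mutual best reply is (Plus, P3), giving (8, 3).
Wexler's commitment gain: 7 − 3 = 4.

4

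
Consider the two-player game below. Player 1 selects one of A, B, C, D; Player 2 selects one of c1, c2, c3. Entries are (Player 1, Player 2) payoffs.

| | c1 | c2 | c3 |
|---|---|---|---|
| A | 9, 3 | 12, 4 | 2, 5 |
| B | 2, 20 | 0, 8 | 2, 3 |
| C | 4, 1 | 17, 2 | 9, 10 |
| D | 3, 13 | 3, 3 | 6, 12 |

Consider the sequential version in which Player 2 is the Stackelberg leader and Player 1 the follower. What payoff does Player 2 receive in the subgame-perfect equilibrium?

10

Backward induction with Player 2 moving first.
- c1: Player 1 compares 9, 2, 4, 3 and picks A; Player 2 would get 3.
- c2: Player 1 compares 12, 0, 17, 3 and picks C; Player 2 would get 2.
- c3: Player 1 compares 2, 2, 9, 6 and picks C; Player 2 would get 10.
Among 3, 2, 10, the best is 10 at c3. Subgame-perfect outcome: (C, c3) with payoffs (9, 10).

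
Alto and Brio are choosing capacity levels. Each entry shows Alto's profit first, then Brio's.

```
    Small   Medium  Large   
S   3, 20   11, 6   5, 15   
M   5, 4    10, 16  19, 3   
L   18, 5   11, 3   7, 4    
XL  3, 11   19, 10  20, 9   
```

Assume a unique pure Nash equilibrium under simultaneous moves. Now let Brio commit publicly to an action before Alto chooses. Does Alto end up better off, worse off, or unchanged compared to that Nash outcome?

Solve by backward induction (Brio leads).
- Small: BR = L, leader payoff 5.
- Medium: BR = XL, leader payoff 10.
- Large: BR = XL, leader payoff 9.
Brio's induced payoffs are 5, 10, 9, so Brio commits to Medium. Subgame-perfect outcome: (XL, Medium) with payoffs (19, 10).
For the simultaneous game, intersect best replies.
Alto's best replies: Small→L; Medium→XL; Large→XL.
Brio's best replies: S→Small; M→Medium; L→Small; XL→Small.
Only (L, Small) has each player best-responding; Nash payoffs (18, 5).
Alto earns 19 sequentially versus 18 at the Nash outcome: better off.

better off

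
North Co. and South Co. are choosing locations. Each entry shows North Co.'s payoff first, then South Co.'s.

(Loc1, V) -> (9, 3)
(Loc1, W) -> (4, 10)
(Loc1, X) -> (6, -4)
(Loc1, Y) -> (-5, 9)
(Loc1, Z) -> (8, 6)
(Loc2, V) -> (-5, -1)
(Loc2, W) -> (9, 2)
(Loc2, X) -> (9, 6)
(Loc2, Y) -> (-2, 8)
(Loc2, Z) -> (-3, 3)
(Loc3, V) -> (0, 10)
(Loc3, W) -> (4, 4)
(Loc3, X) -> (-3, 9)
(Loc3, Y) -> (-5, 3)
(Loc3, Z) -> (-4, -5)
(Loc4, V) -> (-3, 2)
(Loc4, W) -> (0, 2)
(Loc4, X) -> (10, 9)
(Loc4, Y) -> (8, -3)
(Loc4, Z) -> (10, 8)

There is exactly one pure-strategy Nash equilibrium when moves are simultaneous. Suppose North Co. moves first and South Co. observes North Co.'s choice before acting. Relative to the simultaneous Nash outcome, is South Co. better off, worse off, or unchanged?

Solve by backward induction (North Co. leads).
- Loc1 → South Co. plays W (best of 3, 10, -4, 9, 6); North Co. gets 4.
- Loc2 → South Co. plays Y (best of -1, 2, 6, 8, 3); North Co. gets -2.
- Loc3 → South Co. plays V (best of 10, 4, 9, 3, -5); North Co. gets 0.
- Loc4 → South Co. plays X (best of 2, 2, 9, -3, 8); North Co. gets 10.
Among 4, -2, 0, 10, the best is 10 at Loc4. Subgame-perfect outcome: (Loc4, X) with payoffs (10, 9).
Under simultaneous play:
North Co.'s best replies: V→Loc1; W→Loc2; X→Loc4; Y→Loc4; Z→Loc4.
South Co.'s best replies: Loc1→W; Loc2→Y; Loc3→V; Loc4→X.
Only (Loc4, X) has each player best-responding; Nash payoffs (10, 9).
South Co. earns 9 sequentially versus 9 at the Nash outcome: unchanged.

unchanged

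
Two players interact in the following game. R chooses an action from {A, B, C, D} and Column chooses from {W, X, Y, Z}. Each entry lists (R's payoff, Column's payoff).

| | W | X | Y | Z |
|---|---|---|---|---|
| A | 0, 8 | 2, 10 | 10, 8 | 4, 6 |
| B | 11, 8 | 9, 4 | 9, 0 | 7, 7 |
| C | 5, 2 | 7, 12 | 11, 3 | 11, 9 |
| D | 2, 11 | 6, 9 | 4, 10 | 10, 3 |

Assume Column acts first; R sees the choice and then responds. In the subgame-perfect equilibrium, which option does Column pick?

Z

R best-responds to each possible Column move:
- W → R plays B (best of 0, 11, 5, 2); Column gets 8.
- X → R plays B (best of 2, 9, 7, 6); Column gets 4.
- Y → R plays C (best of 10, 9, 11, 4); Column gets 3.
- Z → R plays C (best of 4, 7, 11, 10); Column gets 9.
Maximizing over 8, 4, 3, 9, Column chooses Z. Subgame-perfect outcome: (C, Z) with payoffs (11, 9).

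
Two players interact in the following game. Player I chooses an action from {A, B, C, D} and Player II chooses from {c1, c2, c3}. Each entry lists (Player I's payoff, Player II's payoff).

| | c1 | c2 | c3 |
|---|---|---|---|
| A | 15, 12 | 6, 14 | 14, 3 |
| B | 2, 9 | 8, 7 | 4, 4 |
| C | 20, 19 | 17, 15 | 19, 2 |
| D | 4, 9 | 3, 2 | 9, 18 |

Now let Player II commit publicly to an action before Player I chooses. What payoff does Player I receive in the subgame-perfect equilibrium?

20

Backward induction with Player II moving first.
- c1: Player I compares 15, 2, 20, 4 and picks C; Player II would get 19.
- c2: Player I compares 6, 8, 17, 3 and picks C; Player II would get 15.
- c3: Player I compares 14, 4, 19, 9 and picks C; Player II would get 2.
Among 19, 15, 2, the best is 19 at c1. Subgame-perfect outcome: (C, c1) with payoffs (20, 19).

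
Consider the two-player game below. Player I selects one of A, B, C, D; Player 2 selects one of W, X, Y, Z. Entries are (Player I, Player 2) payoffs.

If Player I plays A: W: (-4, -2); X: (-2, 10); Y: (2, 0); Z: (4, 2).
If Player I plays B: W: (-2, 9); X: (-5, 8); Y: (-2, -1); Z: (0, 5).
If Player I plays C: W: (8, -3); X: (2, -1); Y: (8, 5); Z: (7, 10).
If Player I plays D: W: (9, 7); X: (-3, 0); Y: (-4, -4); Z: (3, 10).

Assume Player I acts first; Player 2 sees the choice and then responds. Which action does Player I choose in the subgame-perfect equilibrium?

C

Backward induction with Player I moving first.
- A: BR = X, leader payoff -2.
- B: BR = W, leader payoff -2.
- C: BR = Z, leader payoff 7.
- D: BR = Z, leader payoff 3.
Among -2, -2, 7, 3, the best is 7 at C. Subgame-perfect outcome: (C, Z) with payoffs (7, 10).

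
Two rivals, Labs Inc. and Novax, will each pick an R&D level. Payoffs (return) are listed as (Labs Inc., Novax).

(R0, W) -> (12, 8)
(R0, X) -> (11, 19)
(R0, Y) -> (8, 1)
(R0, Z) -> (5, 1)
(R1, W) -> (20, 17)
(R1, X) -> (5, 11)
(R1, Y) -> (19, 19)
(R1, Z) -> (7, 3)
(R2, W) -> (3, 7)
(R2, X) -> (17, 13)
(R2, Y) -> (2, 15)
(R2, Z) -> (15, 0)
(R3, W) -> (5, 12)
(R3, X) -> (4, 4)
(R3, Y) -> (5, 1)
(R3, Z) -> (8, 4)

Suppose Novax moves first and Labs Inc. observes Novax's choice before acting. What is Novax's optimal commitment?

Y

Backward induction with Novax moving first.
- W → Labs Inc. plays R1 (best of 12, 20, 3, 5); Novax gets 17.
- X → Labs Inc. plays R2 (best of 11, 5, 17, 4); Novax gets 13.
- Y → Labs Inc. plays R1 (best of 8, 19, 2, 5); Novax gets 19.
- Z → Labs Inc. plays R2 (best of 5, 7, 15, 8); Novax gets 0.
Maximizing over 17, 13, 19, 0, Novax chooses Y. Subgame-perfect outcome: (R1, Y) with payoffs (19, 19).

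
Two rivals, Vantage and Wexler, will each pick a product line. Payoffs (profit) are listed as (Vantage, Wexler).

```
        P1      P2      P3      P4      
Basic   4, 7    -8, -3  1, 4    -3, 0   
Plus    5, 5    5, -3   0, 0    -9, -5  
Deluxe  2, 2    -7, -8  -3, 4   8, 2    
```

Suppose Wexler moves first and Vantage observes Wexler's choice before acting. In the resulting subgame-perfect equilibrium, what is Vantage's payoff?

5

Work backward from Vantage's decision.
- P1 → Vantage plays Plus (best of 4, 5, 2); Wexler gets 5.
- P2 → Vantage plays Plus (best of -8, 5, -7); Wexler gets -3.
- P3 → Vantage plays Basic (best of 1, 0, -3); Wexler gets 4.
- P4 → Vantage plays Deluxe (best of -3, -9, 8); Wexler gets 2.
Wexler's induced payoffs are 5, -3, 4, 2, so Wexler commits to P1. Subgame-perfect outcome: (Plus, P1) with payoffs (5, 5).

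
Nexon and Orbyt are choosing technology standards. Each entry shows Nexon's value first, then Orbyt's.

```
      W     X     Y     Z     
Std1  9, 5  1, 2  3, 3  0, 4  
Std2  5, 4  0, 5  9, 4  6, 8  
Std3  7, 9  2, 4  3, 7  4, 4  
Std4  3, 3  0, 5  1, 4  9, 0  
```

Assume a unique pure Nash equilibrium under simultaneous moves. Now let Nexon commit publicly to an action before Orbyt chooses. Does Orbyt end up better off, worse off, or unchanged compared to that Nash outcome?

Backward induction with Nexon moving first.
- Std1: BR = W, leader payoff 9.
- Std2: BR = Z, leader payoff 6.
- Std3: BR = W, leader payoff 7.
- Std4: BR = X, leader payoff 0.
Maximizing over 9, 6, 7, 0, Nexon chooses Std1. Subgame-perfect outcome: (Std1, W) with payoffs (9, 5).
Under simultaneous play:
Nexon's best replies: W→Std1; X→Std3; Y→Std2; Z→Std4.
Orbyt's best replies: Std1→W; Std2→Z; Std3→W; Std4→X.
The unique mutual best reply is (Std1, W), giving (9, 5).
Orbyt earns 5 sequentially versus 5 at the Nash outcome: unchanged.

unchanged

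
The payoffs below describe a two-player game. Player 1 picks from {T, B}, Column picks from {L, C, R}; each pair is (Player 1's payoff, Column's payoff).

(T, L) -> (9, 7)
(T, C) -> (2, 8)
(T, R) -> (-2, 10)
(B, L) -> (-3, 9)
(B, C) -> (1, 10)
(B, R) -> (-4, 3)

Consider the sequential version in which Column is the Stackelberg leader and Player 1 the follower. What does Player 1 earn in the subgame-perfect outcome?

-2

Player 1 best-responds to each possible Column move:
- L → Player 1 plays T (best of 9, -3); Column gets 7.
- C → Player 1 plays T (best of 2, 1); Column gets 8.
- R → Player 1 plays T (best of -2, -4); Column gets 10.
Among 7, 8, 10, the best is 10 at R. Subgame-perfect outcome: (T, R) with payoffs (-2, 10).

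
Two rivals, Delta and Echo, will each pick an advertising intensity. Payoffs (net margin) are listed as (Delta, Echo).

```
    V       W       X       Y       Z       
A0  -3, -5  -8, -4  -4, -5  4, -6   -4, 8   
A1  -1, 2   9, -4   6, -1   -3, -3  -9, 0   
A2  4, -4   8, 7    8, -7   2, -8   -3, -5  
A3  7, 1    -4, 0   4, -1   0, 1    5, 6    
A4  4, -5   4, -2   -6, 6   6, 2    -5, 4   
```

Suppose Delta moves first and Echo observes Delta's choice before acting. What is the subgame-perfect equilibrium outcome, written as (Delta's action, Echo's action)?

(A2, W)

Echo best-responds to each possible Delta move:
- A0: BR = Z, leader payoff -4.
- A1: BR = V, leader payoff -1.
- A2: BR = W, leader payoff 8.
- A3: BR = Z, leader payoff 5.
- A4: BR = X, leader payoff -6.
Among -4, -1, 8, 5, -6, the best is 8 at A2. Subgame-perfect outcome: (A2, W) with payoffs (8, 7).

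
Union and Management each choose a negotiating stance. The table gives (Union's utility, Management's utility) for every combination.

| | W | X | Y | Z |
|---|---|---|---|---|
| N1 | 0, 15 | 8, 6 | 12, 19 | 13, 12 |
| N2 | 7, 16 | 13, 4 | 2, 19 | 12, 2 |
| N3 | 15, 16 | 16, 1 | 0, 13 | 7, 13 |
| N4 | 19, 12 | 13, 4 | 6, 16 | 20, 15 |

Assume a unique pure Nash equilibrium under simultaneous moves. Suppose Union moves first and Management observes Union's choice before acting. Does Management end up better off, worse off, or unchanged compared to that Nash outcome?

Backward induction with Union moving first.
- N1: BR = Y, leader payoff 12.
- N2: BR = Y, leader payoff 2.
- N3: BR = W, leader payoff 15.
- N4: BR = Y, leader payoff 6.
Maximizing over 12, 2, 15, 6, Union chooses N3. Subgame-perfect outcome: (N3, W) with payoffs (15, 16).
Under simultaneous play:
Union's best replies: W→N4; X→N3; Y→N1; Z→N4.
Management's best replies: N1→Y; N2→Y; N3→W; N4→Y.
The unique mutual best reply is (N1, Y), giving (12, 19).
Management earns 16 sequentially versus 19 at the Nash outcome: worse off.

worse off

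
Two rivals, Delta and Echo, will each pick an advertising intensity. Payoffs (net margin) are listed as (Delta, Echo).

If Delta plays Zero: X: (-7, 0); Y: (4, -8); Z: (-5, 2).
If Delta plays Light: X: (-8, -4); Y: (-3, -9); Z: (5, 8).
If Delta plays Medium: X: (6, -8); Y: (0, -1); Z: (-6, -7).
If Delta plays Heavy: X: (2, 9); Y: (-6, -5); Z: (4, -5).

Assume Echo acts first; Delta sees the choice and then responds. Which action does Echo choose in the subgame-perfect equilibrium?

Solve by backward induction (Echo leads).
- X → Delta plays Medium (best of -7, -8, 6, 2); Echo gets -8.
- Y → Delta plays Zero (best of 4, -3, 0, -6); Echo gets -8.
- Z → Delta plays Light (best of -5, 5, -6, 4); Echo gets 8.
Among -8, -8, 8, the best is 8 at Z. Subgame-perfect outcome: (Light, Z) with payoffs (5, 8).

Z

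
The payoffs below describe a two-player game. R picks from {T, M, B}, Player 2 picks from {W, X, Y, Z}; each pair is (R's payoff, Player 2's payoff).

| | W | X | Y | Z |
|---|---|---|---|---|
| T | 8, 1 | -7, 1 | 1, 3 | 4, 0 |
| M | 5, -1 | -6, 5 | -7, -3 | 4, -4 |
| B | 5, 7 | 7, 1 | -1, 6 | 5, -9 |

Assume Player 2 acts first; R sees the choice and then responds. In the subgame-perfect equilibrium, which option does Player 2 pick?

Y

Backward induction with Player 2 moving first.
- W: BR = T, leader payoff 1.
- X: BR = B, leader payoff 1.
- Y: BR = T, leader payoff 3.
- Z: BR = B, leader payoff -9.
Among 1, 1, 3, -9, the best is 3 at Y. Subgame-perfect outcome: (T, Y) with payoffs (1, 3).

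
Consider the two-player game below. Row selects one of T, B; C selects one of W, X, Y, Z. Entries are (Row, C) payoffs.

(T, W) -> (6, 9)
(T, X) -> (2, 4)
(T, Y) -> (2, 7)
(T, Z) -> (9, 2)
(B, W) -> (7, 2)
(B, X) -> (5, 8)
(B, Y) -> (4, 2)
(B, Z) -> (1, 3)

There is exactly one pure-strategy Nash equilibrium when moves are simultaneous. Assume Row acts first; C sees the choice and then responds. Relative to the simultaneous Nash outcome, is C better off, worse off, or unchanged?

better off

Solve by backward induction (Row leads).
- T: C compares 9, 4, 7, 2 and picks W; Row would get 6.
- B: C compares 2, 8, 2, 3 and picks X; Row would get 5.
Row's induced payoffs are 6, 5, so Row commits to T. Subgame-perfect outcome: (T, W) with payoffs (6, 9).
Under simultaneous play:
Row's best replies: W→B; X→B; Y→B; Z→T.
C's best replies: T→W; B→X.
The unique mutual best reply is (B, X), giving (5, 8).
C earns 9 sequentially versus 8 at the Nash outcome: better off.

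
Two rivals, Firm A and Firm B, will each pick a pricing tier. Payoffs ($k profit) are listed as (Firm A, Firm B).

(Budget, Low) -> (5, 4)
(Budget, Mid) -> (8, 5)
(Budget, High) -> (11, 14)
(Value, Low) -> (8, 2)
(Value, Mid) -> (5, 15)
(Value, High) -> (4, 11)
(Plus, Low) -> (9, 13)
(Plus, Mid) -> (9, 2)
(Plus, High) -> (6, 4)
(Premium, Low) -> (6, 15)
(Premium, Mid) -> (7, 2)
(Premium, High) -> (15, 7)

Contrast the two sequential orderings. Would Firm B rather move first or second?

second

If Firm A leads: Firm B's best replies are Budget→High, Value→Mid, Plus→Low, Premium→Low; Firm A's induced payoffs 11, 5, 9, 6; outcome (Budget, High), payoffs (11, 14).
If Firm B leads: Firm A's best replies are Low→Plus, Mid→Plus, High→Premium; Firm B's induced payoffs 13, 2, 7; outcome (Plus, Low), payoffs (9, 13).
Firm B gets 13 moving first and 14 moving second, so Firm B prefers to move second.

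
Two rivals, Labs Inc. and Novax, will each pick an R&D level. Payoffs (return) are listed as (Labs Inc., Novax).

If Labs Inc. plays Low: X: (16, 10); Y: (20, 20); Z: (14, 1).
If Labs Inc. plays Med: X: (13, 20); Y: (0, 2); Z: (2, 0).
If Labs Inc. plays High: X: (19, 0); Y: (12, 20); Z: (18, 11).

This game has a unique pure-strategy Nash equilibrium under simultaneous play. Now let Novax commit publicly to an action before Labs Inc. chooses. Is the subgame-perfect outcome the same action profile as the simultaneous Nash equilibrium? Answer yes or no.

yes

Backward induction with Novax moving first.
- X: BR = High, leader payoff 0.
- Y: BR = Low, leader payoff 20.
- Z: BR = High, leader payoff 11.
Maximizing over 0, 20, 11, Novax chooses Y. Subgame-perfect outcome: (Low, Y) with payoffs (20, 20).
For the simultaneous game, intersect best replies.
Labs Inc.'s best replies: X→High; Y→Low; Z→High.
Novax's best replies: Low→Y; Med→X; High→Y.
The unique mutual best reply is (Low, Y), giving (20, 20).
Sequential outcome (Low, Y) coincides with the Nash profile (Low, Y).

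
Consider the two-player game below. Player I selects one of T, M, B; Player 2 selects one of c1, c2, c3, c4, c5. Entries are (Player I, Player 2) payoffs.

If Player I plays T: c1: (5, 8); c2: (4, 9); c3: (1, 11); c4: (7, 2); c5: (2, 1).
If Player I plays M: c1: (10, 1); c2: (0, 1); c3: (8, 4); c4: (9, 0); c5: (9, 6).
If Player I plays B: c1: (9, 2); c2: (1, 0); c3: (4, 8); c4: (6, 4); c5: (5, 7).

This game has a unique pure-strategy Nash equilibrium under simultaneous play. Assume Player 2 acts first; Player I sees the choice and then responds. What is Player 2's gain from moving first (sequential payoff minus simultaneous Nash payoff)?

Solve by backward induction (Player 2 leads).
- c1: Player I compares 5, 10, 9 and picks M; Player 2 would get 1.
- c2: Player I compares 4, 0, 1 and picks T; Player 2 would get 9.
- c3: Player I compares 1, 8, 4 and picks M; Player 2 would get 4.
- c4: Player I compares 7, 9, 6 and picks M; Player 2 would get 0.
- c5: Player I compares 2, 9, 5 and picks M; Player 2 would get 6.
Among 1, 9, 4, 0, 6, the best is 9 at c2. Subgame-perfect outcome: (T, c2) with payoffs (4, 9).
Now find the simultaneous Nash equilibrium.
Player I's best replies: c1→M; c2→T; c3→M; c4→M; c5→M.
Player 2's best replies: T→c3; M→c5; B→c3.
Only (M, c5) has each player best-responding; Nash payoffs (9, 6).
Player 2's commitment gain: 9 − 6 = 3.

3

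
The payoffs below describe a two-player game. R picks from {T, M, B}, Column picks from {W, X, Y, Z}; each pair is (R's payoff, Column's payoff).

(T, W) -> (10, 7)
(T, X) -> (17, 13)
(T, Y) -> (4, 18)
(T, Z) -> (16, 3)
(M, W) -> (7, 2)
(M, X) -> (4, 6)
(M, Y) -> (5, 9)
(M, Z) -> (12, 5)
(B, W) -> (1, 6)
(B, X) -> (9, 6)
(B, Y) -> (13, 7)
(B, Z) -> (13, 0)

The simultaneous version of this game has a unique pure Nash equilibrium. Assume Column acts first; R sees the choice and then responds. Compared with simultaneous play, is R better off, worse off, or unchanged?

better off

Work backward from R's decision.
- W: R compares 10, 7, 1 and picks T; Column would get 7.
- X: R compares 17, 4, 9 and picks T; Column would get 13.
- Y: R compares 4, 5, 13 and picks B; Column would get 7.
- Z: R compares 16, 12, 13 and picks T; Column would get 3.
Column's induced payoffs are 7, 13, 7, 3, so Column commits to X. Subgame-perfect outcome: (T, X) with payoffs (17, 13).
Now find the simultaneous Nash equilibrium.
R's best replies: W→T; X→T; Y→B; Z→T.
Column's best replies: T→Y; M→Y; B→Y.
The unique mutual best reply is (B, Y), giving (13, 7).
R earns 17 sequentially versus 13 at the Nash outcome: better off.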